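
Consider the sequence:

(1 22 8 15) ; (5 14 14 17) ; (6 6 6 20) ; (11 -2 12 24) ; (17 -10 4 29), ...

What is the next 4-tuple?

(28 -18 10 35)

First component: each term is the sum of the two before it, so 1, 5, 6, 11, 17 → 28.
Second component: −8 each step; 22, 14, 6, -2, -10 → -18.
Third component — alternating steps +6, −8, +6, −8, …: 8, 14, 6, 12, 4 → 10.
Fourth component: 15, 17, 20, 24, 29 → 35 (differences are 2, 3, 4, … (increasing by 1 each time)).
Combining the parts gives (28 -18 10 35).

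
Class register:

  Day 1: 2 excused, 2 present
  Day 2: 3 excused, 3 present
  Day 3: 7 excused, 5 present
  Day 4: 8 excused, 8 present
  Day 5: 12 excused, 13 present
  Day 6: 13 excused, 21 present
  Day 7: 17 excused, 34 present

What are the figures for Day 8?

Excused: 2, 3, 7, 8, 12, 13, 17 → 18 (alternating steps +1, +4, +1, +4, …).
Present — each term is the sum of the two before it: 2, 3, 5, 8, 13, 21, 34 → 55.
Combining the parts gives 18 excused, 55 present.

18 excused, 55 present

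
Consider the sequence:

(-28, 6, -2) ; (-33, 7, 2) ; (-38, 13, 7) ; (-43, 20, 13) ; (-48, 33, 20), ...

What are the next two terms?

(-53, 53, 28), (-58, 86, 37)

For the first entry, −5 each step: -28, -33, -38, -43, -48 → -53 → -58.
Second entry — each term is the sum of the two before it: 6, 7, 13, 20, 33 → 53 → 86.
Third entry: differences are 4, 5, 6, … (increasing by 1 each time), so -2, 2, 7, 13, 20 → 28 → 37.
Putting the parts together: (-53, 53, 28) and then (-58, 86, 37).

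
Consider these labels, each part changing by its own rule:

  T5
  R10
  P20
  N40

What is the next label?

L80

Letter: letters move back 2 places in the alphabet, so T, R, P, N → L.
Second component: 5, 10, 20, 40 → 80 (×2 each step).
So the next label is L80.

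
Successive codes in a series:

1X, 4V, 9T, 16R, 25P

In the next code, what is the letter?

For the first component, perfect squares: 1², 2², 3², …: 1, 4, 9, 16, 25 → 36.
Letter: letters move back 2 places in the alphabet; X, V, T, R, P → N.

N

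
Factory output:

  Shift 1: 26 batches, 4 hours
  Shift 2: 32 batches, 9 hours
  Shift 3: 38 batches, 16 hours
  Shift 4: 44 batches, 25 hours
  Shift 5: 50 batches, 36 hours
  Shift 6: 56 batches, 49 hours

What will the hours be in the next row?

64

Hours — perfect squares: 2², 3², 4², …: 4, 9, 16, 25, 36, 49 → 64.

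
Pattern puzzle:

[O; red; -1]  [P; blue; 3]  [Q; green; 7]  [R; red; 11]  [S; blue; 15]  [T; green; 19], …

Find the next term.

[U; red; 23]

Letter: O, P, Q, R, S, T → U (letters move forward 1 place in the alphabet).
Colour goes red, blue, green, red, blue, green → red (repeats red → blue → green).
Third coordinate: +4 each step, so -1, 3, 7, 11, 15, 19 → 23.
So the next term is [U; red; 23].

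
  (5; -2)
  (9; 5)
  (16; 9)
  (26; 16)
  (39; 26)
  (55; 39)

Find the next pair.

First entry — differences are 4, 7, 10, … (increasing by 3 each time): 5, 9, 16, 26, 39, 55 → 74.
For the second entry, always the previous value of the first entry: -2, 5, 9, 16, 26, 39 → 55.
Combining the parts gives (74; 55).

(74; 55)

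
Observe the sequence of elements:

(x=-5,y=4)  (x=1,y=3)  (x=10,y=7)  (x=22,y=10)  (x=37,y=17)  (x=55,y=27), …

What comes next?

(x=76,y=44)

X: -5, 1, 10, 22, 37, 55 → 76 (differences are 6, 9, 12, … (increasing by 3 each time)).
Y — each term is the sum of the two before it: 4, 3, 7, 10, 17, 27 → 44.
Combining the parts gives (x=76,y=44).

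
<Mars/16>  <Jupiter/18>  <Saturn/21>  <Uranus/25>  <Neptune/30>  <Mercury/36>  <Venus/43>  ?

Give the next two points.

<Earth/51>, <Mars/60>

Planet — runs through the planets Mercury→Neptune: Mars, Jupiter, Saturn, Uranus, Neptune, Mercury, Venus → Earth → Mars.
Second part: 16, 18, 21, 25, 30, 36, 43 → 51 → 60 (differences are 2, 3, 4, … (increasing by 1 each time)).
So the next two points are <Earth/51> and <Mars/60>.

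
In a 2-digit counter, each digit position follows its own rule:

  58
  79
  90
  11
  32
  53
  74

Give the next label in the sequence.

95

First digit goes 5, 7, 9, 1, 3, 5, 7 → 9 (+2 each step, mod 10).
Second digit: 8, 9, 0, 1, 2, 3, 4 → 5 (+1 each step, mod 10).
So the next label is 95.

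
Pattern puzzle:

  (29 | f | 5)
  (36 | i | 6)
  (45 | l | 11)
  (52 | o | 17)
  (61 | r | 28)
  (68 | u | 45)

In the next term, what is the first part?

77

First part: 29, 36, 45, 52, 61, 68 → 77 (alternating steps +7, +9, +7, +9, …).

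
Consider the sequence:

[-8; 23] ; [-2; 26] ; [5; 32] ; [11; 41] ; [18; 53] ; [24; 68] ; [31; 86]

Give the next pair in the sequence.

[37; 107]

First component goes -8, -2, 5, 11, 18, 24, 31 → 37 (alternating steps +6, +7, +6, +7, …).
Second component — differences are 3, 6, 9, … (increasing by 3 each time): 23, 26, 32, 41, 53, 68, 86 → 107.
So the next pair is [37; 107].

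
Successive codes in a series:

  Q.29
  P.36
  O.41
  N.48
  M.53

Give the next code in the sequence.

Letter: Q, P, O, N, M → L (letters move back 1 place in the alphabet).
For the second component, alternating steps +7, +5, +7, +5, …: 29, 36, 41, 48, 53 → 60.
So the next code is L.60.

L.60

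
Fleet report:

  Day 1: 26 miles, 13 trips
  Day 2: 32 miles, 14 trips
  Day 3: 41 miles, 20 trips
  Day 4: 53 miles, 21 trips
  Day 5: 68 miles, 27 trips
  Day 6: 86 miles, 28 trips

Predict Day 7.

107 miles, 34 trips

Miles — differences are 6, 9, 12, … (increasing by 3 each time): 26, 32, 41, 53, 68, 86 → 107.
Trips — alternating steps +1, +6, +1, +6, …: 13, 14, 20, 21, 27, 28 → 34.
So the next line is 107 miles, 34 trips.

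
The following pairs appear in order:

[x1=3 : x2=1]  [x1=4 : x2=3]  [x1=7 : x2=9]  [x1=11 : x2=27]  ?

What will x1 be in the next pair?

X1: 3, 4, 7, 11 → 18 (each term is the sum of the two before it).

18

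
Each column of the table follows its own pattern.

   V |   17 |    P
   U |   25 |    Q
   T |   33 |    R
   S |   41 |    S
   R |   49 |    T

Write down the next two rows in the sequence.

Q  57  U; P  65  V

First letter — letters move back 1 place in the alphabet: V, U, T, S, R → Q → P.
For the second component, +8 each step: 17, 25, 33, 41, 49 → 57 → 65.
Second letter — letters move forward 1 place in the alphabet: P, Q, R, S, T → U → V.
So the next two rows are Q  57  U and P  65  V.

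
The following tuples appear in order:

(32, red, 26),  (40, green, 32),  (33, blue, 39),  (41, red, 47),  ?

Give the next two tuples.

(34, green, 56), (42, blue, 66)

First slot: alternating steps +8, −7, +8, −7, …; 32, 40, 33, 41 → 34 → 42.
Colour: repeats red → green → blue, so red, green, blue, red → green → blue.
Third slot: differences are 6, 7, 8, … (increasing by 1 each time), so 26, 32, 39, 47 → 56 → 66.
Putting the parts together: (34, green, 56) and then (42, blue, 66).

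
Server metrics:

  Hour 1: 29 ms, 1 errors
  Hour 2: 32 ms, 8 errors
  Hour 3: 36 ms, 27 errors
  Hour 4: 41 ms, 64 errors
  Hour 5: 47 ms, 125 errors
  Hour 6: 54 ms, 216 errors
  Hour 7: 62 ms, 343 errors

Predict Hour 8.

Ms goes 29, 32, 36, 41, 47, 54, 62 → 71 (differences are 3, 4, 5, … (increasing by 1 each time)).
Errors — perfect cubes: 1³, 2³, 3³, …: 1, 8, 27, 64, 125, 216, 343 → 512.
Combining the parts gives 71 ms, 512 errors.

71 ms, 512 errors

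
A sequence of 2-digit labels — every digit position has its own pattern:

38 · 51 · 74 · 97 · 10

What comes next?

First digit: +2 each step, mod 10; 3, 5, 7, 9, 1 → 3.
Second digit: +3 each step, mod 10; 8, 1, 4, 7, 0 → 3.
Combining the parts gives 33.

33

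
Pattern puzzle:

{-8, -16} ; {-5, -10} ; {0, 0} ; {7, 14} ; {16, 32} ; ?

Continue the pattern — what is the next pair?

First slot: -8, -5, 0, 7, 16 → 27 (differences are 3, 5, 7, … (increasing by 2 each time)).
Second slot: -16, -10, 0, 14, 32 → 54 (always 2 × the first slot).
Combining the parts gives {27, 54}.

{27, 54}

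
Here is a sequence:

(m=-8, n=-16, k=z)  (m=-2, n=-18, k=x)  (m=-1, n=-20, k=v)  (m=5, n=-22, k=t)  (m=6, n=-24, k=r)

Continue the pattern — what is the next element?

(m=12, n=-26, k=p)

M — alternating steps +6, +1, +6, +1, …: -8, -2, -1, 5, 6 → 12.
N: −2 each step, so -16, -18, -20, -22, -24 → -26.
K: letters move back 2 places in the alphabet, so z, x, v, t, r → p.
Combining the parts gives (m=12, n=-26, k=p).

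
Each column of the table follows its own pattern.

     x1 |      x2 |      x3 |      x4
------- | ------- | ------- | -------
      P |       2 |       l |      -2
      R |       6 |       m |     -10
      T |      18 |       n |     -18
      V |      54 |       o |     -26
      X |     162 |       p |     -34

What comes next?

Z  486  q  -42

Column x1: P, R, T, V, X → Z (letters move forward 2 places in the alphabet).
Column x2 goes 2, 6, 18, 54, 162 → 486 (×3 each step).
Column x3: letters move forward 1 place in the alphabet; l, m, n, o, p → q.
Column x4 goes -2, -10, -18, -26, -34 → -42 (−8 each step).
So the next row is Z  486  q  -42.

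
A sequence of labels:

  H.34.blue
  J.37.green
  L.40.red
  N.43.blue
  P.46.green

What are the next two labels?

R.49.red, T.52.blue

Letter: H, J, L, N, P → R → T (letters move forward 2 places in the alphabet).
Second component: +3 each step; 34, 37, 40, 43, 46 → 49 → 52.
For the colour, repeats blue → green → red: blue, green, red, blue, green → red → blue.
So the next two labels are R.49.red and T.52.blue.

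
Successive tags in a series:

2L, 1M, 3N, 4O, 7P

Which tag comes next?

11Q

First component — each term is the sum of the two before it: 2, 1, 3, 4, 7 → 11.
Letter — letters move forward 1 place in the alphabet: L, M, N, O, P → Q.
Combining the parts gives 11Q.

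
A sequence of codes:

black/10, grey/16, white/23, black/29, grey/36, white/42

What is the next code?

black/49

For the shade, repeats black → grey → white: black, grey, white, black, grey, white → black.
Second component: alternating steps +6, +7, +6, +7, …; 10, 16, 23, 29, 36, 42 → 49.
So the next code is black/49.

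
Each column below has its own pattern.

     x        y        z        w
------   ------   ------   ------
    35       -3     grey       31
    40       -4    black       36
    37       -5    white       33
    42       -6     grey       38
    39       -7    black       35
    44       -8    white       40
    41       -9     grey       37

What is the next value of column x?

46

Column x: alternating steps +5, −3, +5, −3, …; 35, 40, 37, 42, 39, 44, 41 → 46.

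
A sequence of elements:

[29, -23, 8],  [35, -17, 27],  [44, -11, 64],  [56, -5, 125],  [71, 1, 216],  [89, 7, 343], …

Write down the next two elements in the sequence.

First part: 29, 35, 44, 56, 71, 89 → 110 → 134 (differences are 6, 9, 12, … (increasing by 3 each time)).
Second part: -23, -17, -11, -5, 1, 7 → 13 → 19 (+6 each step).
Third part: perfect cubes: 2³, 3³, 4³, …, so 8, 27, 64, 125, 216, 343 → 512 → 729.
So the next two elements are [110, 13, 512] and [134, 19, 729].

[110, 13, 512], [134, 19, 729]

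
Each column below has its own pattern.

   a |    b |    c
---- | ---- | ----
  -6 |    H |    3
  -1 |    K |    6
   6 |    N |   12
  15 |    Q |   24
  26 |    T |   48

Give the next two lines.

For the column a, differences are 5, 7, 9, … (increasing by 2 each time): -6, -1, 6, 15, 26 → 39 → 54.
Column b: H, K, N, Q, T → W → Z (letters move forward 3 places in the alphabet).
For the column c, ×2 each step: 3, 6, 12, 24, 48 → 96 → 192.
So the next two lines are 39  W  96 and 54  Z  192.

39  W  96; 54  Z  192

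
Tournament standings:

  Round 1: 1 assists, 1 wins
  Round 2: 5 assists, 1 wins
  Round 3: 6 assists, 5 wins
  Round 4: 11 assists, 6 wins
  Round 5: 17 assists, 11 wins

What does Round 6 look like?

28 assists, 17 wins

Assists: each term is the sum of the two before it, so 1, 5, 6, 11, 17 → 28.
Wins — always the previous value of the assists: 1, 1, 5, 6, 11 → 17.
So the next row is 28 assists, 17 wins.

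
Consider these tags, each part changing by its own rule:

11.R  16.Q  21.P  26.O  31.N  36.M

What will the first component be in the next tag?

First component — +5 each step: 11, 16, 21, 26, 31, 36 → 41.

41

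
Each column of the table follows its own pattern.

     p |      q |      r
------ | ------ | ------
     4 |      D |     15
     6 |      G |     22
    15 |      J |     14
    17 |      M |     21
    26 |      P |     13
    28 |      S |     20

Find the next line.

37  V  12

Column p: 4, 6, 15, 17, 26, 28 → 37 (alternating steps +2, +9, +2, +9, …).
Column q: D, G, J, M, P, S → V (letters move forward 3 places in the alphabet).
Column r goes 15, 22, 14, 21, 13, 20 → 12 (alternating steps +7, −8, +7, −8, …).
So the next line is 37  V  12.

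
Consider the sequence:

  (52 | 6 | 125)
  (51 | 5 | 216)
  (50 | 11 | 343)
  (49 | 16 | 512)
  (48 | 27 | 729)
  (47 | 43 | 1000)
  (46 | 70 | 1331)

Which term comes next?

First component: −1 each step; 52, 51, 50, 49, 48, 47, 46 → 45.
Second component goes 6, 5, 11, 16, 27, 43, 70 → 113 (each term is the sum of the two before it).
Third component goes 125, 216, 343, 512, 729, 1000, 1331 → 1728 (perfect cubes: 5³, 6³, 7³, …).
Putting it together: (45 | 113 | 1728).

(45 | 113 | 1728)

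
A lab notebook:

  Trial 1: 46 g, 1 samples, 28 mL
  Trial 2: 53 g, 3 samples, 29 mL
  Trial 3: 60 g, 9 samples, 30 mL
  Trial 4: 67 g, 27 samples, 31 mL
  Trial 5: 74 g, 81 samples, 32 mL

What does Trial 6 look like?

G: +7 each step; 46, 53, 60, 67, 74 → 81.
Samples — ×3 each step: 1, 3, 9, 27, 81 → 243.
ML goes 28, 29, 30, 31, 32 → 33 (+1 each step).
So the next row is 81 g, 243 samples, 33 mL.

81 g, 243 samples, 33 mL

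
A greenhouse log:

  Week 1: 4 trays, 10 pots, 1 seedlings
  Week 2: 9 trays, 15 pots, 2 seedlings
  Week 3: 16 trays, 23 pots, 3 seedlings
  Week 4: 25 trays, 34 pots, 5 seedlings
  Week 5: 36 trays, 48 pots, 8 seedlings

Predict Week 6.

49 trays, 65 pots, 13 seedlings

For the trays, perfect squares: 2², 3², 4², …: 4, 9, 16, 25, 36 → 49.
Pots: 10, 15, 23, 34, 48 → 65 (differences are 5, 8, 11, … (increasing by 3 each time)).
Seedlings — each term is the sum of the two before it: 1, 2, 3, 5, 8 → 13.
So the next line is 49 trays, 65 pots, 13 seedlings.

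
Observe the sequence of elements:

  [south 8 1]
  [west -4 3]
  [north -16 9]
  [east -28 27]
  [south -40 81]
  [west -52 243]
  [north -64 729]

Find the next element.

[east -76 2187]

Direction — repeats south → west → north → east: south, west, north, east, south, west, north → east.
Second value goes 8, -4, -16, -28, -40, -52, -64 → -76 (−12 each step).
Third value goes 1, 3, 9, 27, 81, 243, 729 → 2187 (×3 each step).
Putting it together: [east -76 2187].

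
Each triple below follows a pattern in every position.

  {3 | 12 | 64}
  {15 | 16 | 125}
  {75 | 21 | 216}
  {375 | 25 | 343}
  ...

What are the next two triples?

First coordinate: 3, 15, 75, 375 → 1875 → 9375 (×5 each step).
Second coordinate: alternating steps +4, +5, +4, +5, …; 12, 16, 21, 25 → 30 → 34.
Third coordinate — perfect cubes: 4³, 5³, 6³, …: 64, 125, 216, 343 → 512 → 729.
Putting the parts together: {1875 | 30 | 512} and then {9375 | 34 | 729}.

{1875 | 30 | 512}, {9375 | 34 | 729}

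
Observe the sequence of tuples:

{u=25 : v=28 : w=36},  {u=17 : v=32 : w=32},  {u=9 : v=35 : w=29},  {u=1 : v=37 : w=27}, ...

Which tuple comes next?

{u=-7 : v=38 : w=26}

U: 25, 17, 9, 1 → -7 (−8 each step).
V: differences are 4, 3, 2, … (decreasing by 1 each time), so 28, 32, 35, 37 → 38.
W: together with the v always sums to 64; 36, 32, 29, 27 → 26.
So the next tuple is {u=-7 : v=38 : w=26}.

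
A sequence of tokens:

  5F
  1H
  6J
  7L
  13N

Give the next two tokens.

For the first component, each term is the sum of the two before it: 5, 1, 6, 7, 13 → 20 → 33.
Letter — letters move forward 2 places in the alphabet: F, H, J, L, N → P → R.
So the next two tokens are 20P and 33R.

20P, 33R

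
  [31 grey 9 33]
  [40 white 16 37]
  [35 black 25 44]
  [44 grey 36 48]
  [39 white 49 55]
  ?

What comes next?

[48 black 64 59]

First entry: alternating steps +9, −5, +9, −5, …, so 31, 40, 35, 44, 39 → 48.
Shade: grey, white, black, grey, white → black (repeats grey → white → black).
Third entry: perfect squares: 3², 4², 5², …, so 9, 16, 25, 36, 49 → 64.
Fourth entry: 33, 37, 44, 48, 55 → 59 (alternating steps +4, +7, +4, +7, …).
So the next element is [48 black 64 59].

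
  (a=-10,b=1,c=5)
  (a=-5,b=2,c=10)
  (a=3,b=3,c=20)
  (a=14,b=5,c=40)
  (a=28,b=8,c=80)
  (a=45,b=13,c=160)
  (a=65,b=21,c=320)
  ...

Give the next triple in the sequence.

A: differences are 5, 8, 11, … (increasing by 3 each time), so -10, -5, 3, 14, 28, 45, 65 → 88.
B — each term is the sum of the two before it: 1, 2, 3, 5, 8, 13, 21 → 34.
For the c, ×2 each step: 5, 10, 20, 40, 80, 160, 320 → 640.
So the next triple is (a=88,b=34,c=640).

(a=88,b=34,c=640)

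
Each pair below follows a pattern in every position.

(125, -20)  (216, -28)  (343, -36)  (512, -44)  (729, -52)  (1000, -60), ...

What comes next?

(1331, -68)

First slot — perfect cubes: 5³, 6³, 7³, …: 125, 216, 343, 512, 729, 1000 → 1331.
Second slot — −8 each step: -20, -28, -36, -44, -52, -60 → -68.
So the next pair is (1331, -68).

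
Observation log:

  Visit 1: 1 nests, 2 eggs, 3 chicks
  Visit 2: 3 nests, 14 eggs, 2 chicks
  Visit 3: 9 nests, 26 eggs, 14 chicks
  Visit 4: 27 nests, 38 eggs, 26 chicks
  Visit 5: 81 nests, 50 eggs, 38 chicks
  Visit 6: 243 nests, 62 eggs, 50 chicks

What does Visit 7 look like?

729 nests, 74 eggs, 62 chicks

Nests goes 1, 3, 9, 27, 81, 243 → 729 (×3 each step).
Eggs: 2, 14, 26, 38, 50, 62 → 74 (+12 each step).
Chicks: always the previous value of the eggs, so 3, 2, 14, 26, 38, 50 → 62.
So the next record is 729 nests, 74 eggs, 62 chicks.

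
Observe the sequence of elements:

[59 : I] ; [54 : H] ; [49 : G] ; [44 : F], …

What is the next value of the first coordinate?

First coordinate: −5 each step; 59, 54, 49, 44 → 39.

39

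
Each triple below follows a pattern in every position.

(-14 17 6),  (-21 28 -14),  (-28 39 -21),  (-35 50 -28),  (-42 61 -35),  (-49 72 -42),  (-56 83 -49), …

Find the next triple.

For the first slot, −7 each step: -14, -21, -28, -35, -42, -49, -56 → -63.
Second slot: +11 each step, so 17, 28, 39, 50, 61, 72, 83 → 94.
Third slot: 6, -14, -21, -28, -35, -42, -49 → -56 (always the previous value of the first slot).
So the next triple is (-63 94 -56).

(-63 94 -56)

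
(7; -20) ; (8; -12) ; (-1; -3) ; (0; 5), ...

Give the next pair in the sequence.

(-9; 14)

First part — alternating steps +1, −9, +1, −9, …: 7, 8, -1, 0 → -9.
Second part: alternating steps +8, +9, +8, +9, …, so -20, -12, -3, 5 → 14.
Putting it together: (-9; 14).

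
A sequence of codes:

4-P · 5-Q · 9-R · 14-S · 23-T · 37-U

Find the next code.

60-V

First component: 4, 5, 9, 14, 23, 37 → 60 (each term is the sum of the two before it).
Letter: letters move forward 1 place in the alphabet; P, Q, R, S, T, U → V.
Combining the parts gives 60-V.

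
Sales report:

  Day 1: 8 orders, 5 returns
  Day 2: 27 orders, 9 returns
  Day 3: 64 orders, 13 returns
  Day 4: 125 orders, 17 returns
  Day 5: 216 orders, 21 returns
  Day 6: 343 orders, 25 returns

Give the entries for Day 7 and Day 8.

Orders: perfect cubes: 2³, 3³, 4³, …; 8, 27, 64, 125, 216, 343 → 512 → 729.
For the returns, +4 each step: 5, 9, 13, 17, 21, 25 → 29 → 33.
Putting the parts together: 512 orders, 29 returns and then 729 orders, 33 returns.

512 orders, 29 returns; 729 orders, 33 returns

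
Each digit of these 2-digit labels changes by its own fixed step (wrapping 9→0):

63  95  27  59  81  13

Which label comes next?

For the first digit, +3 each step, mod 10: 6, 9, 2, 5, 8, 1 → 4.
For the second digit, +2 each step, mod 10: 3, 5, 7, 9, 1, 3 → 5.
So the next label is 45.

45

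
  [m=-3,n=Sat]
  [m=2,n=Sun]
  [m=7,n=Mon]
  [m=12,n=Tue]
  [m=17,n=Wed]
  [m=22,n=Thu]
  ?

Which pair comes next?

[m=27,n=Fri]

M: +5 each step; -3, 2, 7, 12, 17, 22 → 27.
N: runs through the weekdays Mon→Sun; Sat, Sun, Mon, Tue, Wed, Thu → Fri.
Combining the parts gives [m=27,n=Fri].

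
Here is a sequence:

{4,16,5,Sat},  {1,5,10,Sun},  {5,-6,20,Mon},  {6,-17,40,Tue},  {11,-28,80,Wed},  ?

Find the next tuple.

For the first coordinate, each term is the sum of the two before it: 4, 1, 5, 6, 11 → 17.
Second coordinate: 16, 5, -6, -17, -28 → -39 (−11 each step).
Third coordinate goes 5, 10, 20, 40, 80 → 160 (×2 each step).
For the day, runs through the weekdays Mon→Sun: Sat, Sun, Mon, Tue, Wed → Thu.
Combining the parts gives {17,-39,160,Thu}.

{17,-39,160,Thu}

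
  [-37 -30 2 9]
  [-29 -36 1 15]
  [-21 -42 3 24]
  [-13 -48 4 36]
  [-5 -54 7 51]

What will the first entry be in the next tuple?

First entry goes -37, -29, -21, -13, -5 → 3 (+8 each step).

3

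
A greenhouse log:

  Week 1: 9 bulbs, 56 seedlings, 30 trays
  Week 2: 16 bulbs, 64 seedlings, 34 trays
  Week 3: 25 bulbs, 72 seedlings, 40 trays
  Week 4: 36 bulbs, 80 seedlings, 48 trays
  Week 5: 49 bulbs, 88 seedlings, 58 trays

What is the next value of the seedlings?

96

Seedlings: 56, 64, 72, 80, 88 → 96 (+8 each step).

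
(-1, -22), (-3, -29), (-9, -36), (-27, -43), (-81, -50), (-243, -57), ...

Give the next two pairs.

First component — ×3 each step: -1, -3, -9, -27, -81, -243 → -729 → -2187.
Second component: −7 each step, so -22, -29, -36, -43, -50, -57 → -64 → -71.
So the next two pairs are (-729, -64) and (-2187, -71).

(-729, -64), (-2187, -71)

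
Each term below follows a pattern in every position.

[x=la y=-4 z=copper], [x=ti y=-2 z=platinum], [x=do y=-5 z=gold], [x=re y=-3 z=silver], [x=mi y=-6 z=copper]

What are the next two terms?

[x=fa y=-4 z=platinum], [x=sol y=-7 z=gold]

For the x, runs through the solfège scale do→ti: la, ti, do, re, mi → fa → sol.
Y goes -4, -2, -5, -3, -6 → -4 → -7 (alternating steps +2, −3, +2, −3, …).
Z: copper, platinum, gold, silver, copper → platinum → gold (repeats copper → platinum → gold → silver).
So the next two terms are [x=fa y=-4 z=platinum] and [x=sol y=-7 z=gold].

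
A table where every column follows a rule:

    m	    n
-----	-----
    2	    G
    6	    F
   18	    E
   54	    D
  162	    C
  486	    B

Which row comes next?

1458  A

For the column m, ×3 each step: 2, 6, 18, 54, 162, 486 → 1458.
Column n: letters move back 1 place in the alphabet; G, F, E, D, C, B → A.
Putting it together: 1458  A.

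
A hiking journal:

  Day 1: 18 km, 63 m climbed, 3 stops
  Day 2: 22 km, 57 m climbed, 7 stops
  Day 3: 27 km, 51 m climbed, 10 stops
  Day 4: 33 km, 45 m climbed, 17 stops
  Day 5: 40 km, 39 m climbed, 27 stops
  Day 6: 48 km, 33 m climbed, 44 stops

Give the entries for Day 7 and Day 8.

Km: differences are 4, 5, 6, … (increasing by 1 each time), so 18, 22, 27, 33, 40, 48 → 57 → 67.
M climbed — −6 each step: 63, 57, 51, 45, 39, 33 → 27 → 21.
Stops: 3, 7, 10, 17, 27, 44 → 71 → 115 (each term is the sum of the two before it).
So the next two rows are 57 km, 27 m climbed, 71 stops and 67 km, 21 m climbed, 115 stops.

57 km, 27 m climbed, 71 stops; 67 km, 21 m climbed, 115 stops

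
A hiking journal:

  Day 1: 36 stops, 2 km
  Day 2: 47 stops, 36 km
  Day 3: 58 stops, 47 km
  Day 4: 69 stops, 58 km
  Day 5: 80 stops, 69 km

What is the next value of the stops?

Stops: +11 each step; 36, 47, 58, 69, 80 → 91.

91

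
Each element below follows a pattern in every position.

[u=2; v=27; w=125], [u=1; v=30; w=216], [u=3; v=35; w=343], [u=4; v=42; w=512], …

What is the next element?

U: each term is the sum of the two before it, so 2, 1, 3, 4 → 7.
V: differences are 3, 5, 7, … (increasing by 2 each time); 27, 30, 35, 42 → 51.
W goes 125, 216, 343, 512 → 729 (perfect cubes: 5³, 6³, 7³, …).
Combining the parts gives [u=7; v=51; w=729].

[u=7; v=51; w=729]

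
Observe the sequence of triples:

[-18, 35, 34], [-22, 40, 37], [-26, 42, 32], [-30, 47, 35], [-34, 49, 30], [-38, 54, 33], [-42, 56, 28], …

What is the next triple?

For the first entry, −4 each step: -18, -22, -26, -30, -34, -38, -42 → -46.
Second entry — alternating steps +5, +2, +5, +2, …: 35, 40, 42, 47, 49, 54, 56 → 61.
For the third entry, alternating steps +3, −5, +3, −5, …: 34, 37, 32, 35, 30, 33, 28 → 31.
Combining the parts gives [-46, 61, 31].

[-46, 61, 31]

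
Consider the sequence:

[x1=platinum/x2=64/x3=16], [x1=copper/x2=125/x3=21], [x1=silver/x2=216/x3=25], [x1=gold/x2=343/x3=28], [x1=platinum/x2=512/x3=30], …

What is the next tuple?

For the x1, repeats platinum → copper → silver → gold: platinum, copper, silver, gold, platinum → copper.
X2: perfect cubes: 4³, 5³, 6³, …; 64, 125, 216, 343, 512 → 729.
X3 — differences are 5, 4, 3, … (decreasing by 1 each time): 16, 21, 25, 28, 30 → 31.
Combining the parts gives [x1=copper/x2=729/x3=31].

[x1=copper/x2=729/x3=31]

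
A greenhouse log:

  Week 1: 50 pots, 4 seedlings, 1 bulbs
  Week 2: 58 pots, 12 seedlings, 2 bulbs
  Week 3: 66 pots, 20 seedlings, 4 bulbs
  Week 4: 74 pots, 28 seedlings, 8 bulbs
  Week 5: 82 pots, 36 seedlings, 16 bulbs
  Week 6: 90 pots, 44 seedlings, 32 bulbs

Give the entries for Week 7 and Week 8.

98 pots, 52 seedlings, 64 bulbs; 106 pots, 60 seedlings, 128 bulbs

Pots: +8 each step, so 50, 58, 66, 74, 82, 90 → 98 → 106.
Seedlings: +8 each step, so 4, 12, 20, 28, 36, 44 → 52 → 60.
Bulbs: 1, 2, 4, 8, 16, 32 → 64 → 128 (×2 each step).
Putting the parts together: 98 pots, 52 seedlings, 64 bulbs and then 106 pots, 60 seedlings, 128 bulbs.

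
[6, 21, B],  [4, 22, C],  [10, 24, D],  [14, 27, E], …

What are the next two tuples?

First component — each term is the sum of the two before it: 6, 4, 10, 14 → 24 → 38.
For the second component, differences are 1, 2, 3, … (increasing by 1 each time): 21, 22, 24, 27 → 31 → 36.
For the letter, letters move forward 1 place in the alphabet: B, C, D, E → F → G.
Putting the parts together: [24, 31, F] and then [38, 36, G].

[24, 31, F], [38, 36, G]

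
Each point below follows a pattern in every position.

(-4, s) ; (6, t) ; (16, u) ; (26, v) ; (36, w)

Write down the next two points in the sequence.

First entry: -4, 6, 16, 26, 36 → 46 → 56 (+10 each step).
Letter: s, t, u, v, w → x → y (letters move forward 1 place in the alphabet).
Putting the parts together: (46, x) and then (56, y).

(46, x), (56, y)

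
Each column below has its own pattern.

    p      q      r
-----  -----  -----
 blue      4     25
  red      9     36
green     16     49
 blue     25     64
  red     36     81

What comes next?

green  49  100

Column p goes blue, red, green, blue, red → green (repeats blue → red → green).
Column q: perfect squares: 2², 3², 4², …; 4, 9, 16, 25, 36 → 49.
For the column r, perfect squares: 5², 6², 7², …: 25, 36, 49, 64, 81 → 100.
So the next row is green  49  100.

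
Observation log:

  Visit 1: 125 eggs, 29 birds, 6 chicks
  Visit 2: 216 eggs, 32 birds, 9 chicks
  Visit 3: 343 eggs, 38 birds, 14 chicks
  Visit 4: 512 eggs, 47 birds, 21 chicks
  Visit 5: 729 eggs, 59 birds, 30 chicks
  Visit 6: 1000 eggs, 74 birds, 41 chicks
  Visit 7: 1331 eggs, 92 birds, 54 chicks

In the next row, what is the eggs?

Eggs: perfect cubes: 5³, 6³, 7³, …; 125, 216, 343, 512, 729, 1000, 1331 → 1728.
For the birds, differences are 3, 6, 9, … (increasing by 3 each time): 29, 32, 38, 47, 59, 74, 92 → 113.
Chicks: 6, 9, 14, 21, 30, 41, 54 → 69 (differences are 3, 5, 7, … (increasing by 2 each time)).

1728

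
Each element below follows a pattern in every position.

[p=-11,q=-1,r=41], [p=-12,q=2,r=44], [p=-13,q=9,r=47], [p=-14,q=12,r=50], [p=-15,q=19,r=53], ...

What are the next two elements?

[p=-16,q=22,r=56], [p=-17,q=29,r=59]

P — −1 each step: -11, -12, -13, -14, -15 → -16 → -17.
Q goes -1, 2, 9, 12, 19 → 22 → 29 (alternating steps +3, +7, +3, +7, …).
R: +3 each step; 41, 44, 47, 50, 53 → 56 → 59.
Putting the parts together: [p=-16,q=22,r=56] and then [p=-17,q=29,r=59].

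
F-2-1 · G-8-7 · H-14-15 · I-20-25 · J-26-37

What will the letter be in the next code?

Letter goes F, G, H, I, J → K (letters move forward 1 place in the alphabet).

K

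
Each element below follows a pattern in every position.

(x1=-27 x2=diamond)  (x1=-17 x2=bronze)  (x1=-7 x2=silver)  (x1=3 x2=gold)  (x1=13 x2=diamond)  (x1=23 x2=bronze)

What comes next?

(x1=33 x2=silver)

X1 — +10 each step: -27, -17, -7, 3, 13, 23 → 33.
For the x2, repeats diamond → bronze → silver → gold: diamond, bronze, silver, gold, diamond, bronze → silver.
So the next element is (x1=33 x2=silver).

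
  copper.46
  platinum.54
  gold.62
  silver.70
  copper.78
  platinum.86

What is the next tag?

Metal goes copper, platinum, gold, silver, copper, platinum → gold (repeats copper → platinum → gold → silver).
For the second component, +8 each step: 46, 54, 62, 70, 78, 86 → 94.
Combining the parts gives gold.94.

gold.94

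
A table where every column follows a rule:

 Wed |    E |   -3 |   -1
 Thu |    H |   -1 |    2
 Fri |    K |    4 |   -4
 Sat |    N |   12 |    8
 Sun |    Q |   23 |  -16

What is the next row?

Mon  T  37  32

Day: runs through the weekdays Mon→Sun, so Wed, Thu, Fri, Sat, Sun → Mon.
Letter: E, H, K, N, Q → T (letters move forward 3 places in the alphabet).
Third component: differences are 2, 5, 8, … (increasing by 3 each time), so -3, -1, 4, 12, 23 → 37.
Fourth component goes -1, 2, -4, 8, -16 → 32 (×(-2) each step).
So the next row is Mon  T  37  32.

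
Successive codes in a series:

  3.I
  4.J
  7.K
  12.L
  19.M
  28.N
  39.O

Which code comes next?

52.P

First component: differences are 1, 3, 5, … (increasing by 2 each time), so 3, 4, 7, 12, 19, 28, 39 → 52.
Letter — letters move forward 1 place in the alphabet: I, J, K, L, M, N, O → P.
Putting it together: 52.P.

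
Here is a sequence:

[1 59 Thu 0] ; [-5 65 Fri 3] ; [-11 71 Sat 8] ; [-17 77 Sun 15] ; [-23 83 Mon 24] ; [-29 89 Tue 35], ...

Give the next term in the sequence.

[-35 95 Wed 48]

First component: −6 each step; 1, -5, -11, -17, -23, -29 → -35.
Second component: +6 each step; 59, 65, 71, 77, 83, 89 → 95.
Day goes Thu, Fri, Sat, Sun, Mon, Tue → Wed (runs through the weekdays Mon→Sun).
For the fourth component, differences are 3, 5, 7, … (increasing by 2 each time): 0, 3, 8, 15, 24, 35 → 48.
So the next term is [-35 95 Wed 48].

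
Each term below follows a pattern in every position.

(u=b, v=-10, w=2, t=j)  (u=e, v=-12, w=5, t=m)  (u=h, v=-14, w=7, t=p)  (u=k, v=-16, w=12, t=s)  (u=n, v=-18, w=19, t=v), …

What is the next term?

(u=q, v=-20, w=31, t=y)

U — letters move forward 3 places in the alphabet: b, e, h, k, n → q.
V — −2 each step: -10, -12, -14, -16, -18 → -20.
W goes 2, 5, 7, 12, 19 → 31 (each term is the sum of the two before it).
T: letters move forward 3 places in the alphabet; j, m, p, s, v → y.
Putting it together: (u=q, v=-20, w=31, t=y).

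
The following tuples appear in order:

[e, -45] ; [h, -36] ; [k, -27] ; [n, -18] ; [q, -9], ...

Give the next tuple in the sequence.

[t, 0]

Letter — letters move forward 3 places in the alphabet: e, h, k, n, q → t.
Second component: +9 each step, so -45, -36, -27, -18, -9 → 0.
Combining the parts gives [t, 0].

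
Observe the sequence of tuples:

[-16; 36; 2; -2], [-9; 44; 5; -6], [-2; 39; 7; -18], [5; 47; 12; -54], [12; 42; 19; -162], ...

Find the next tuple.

[19; 50; 31; -486]

First slot goes -16, -9, -2, 5, 12 → 19 (+7 each step).
Second slot — alternating steps +8, −5, +8, −5, …: 36, 44, 39, 47, 42 → 50.
Third slot: each term is the sum of the two before it; 2, 5, 7, 12, 19 → 31.
For the fourth slot, ×3 each step: -2, -6, -18, -54, -162 → -486.
Putting it together: [19; 50; 31; -486].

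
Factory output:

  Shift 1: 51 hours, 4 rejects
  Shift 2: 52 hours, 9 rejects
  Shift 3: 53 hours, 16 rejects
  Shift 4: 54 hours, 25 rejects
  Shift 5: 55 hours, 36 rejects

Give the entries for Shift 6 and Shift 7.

56 hours, 49 rejects; 57 hours, 64 rejects

Hours: +1 each step, so 51, 52, 53, 54, 55 → 56 → 57.
For the rejects, perfect squares: 2², 3², 4², …: 4, 9, 16, 25, 36 → 49 → 64.
So the next two records are 56 hours, 49 rejects and 57 hours, 64 rejects.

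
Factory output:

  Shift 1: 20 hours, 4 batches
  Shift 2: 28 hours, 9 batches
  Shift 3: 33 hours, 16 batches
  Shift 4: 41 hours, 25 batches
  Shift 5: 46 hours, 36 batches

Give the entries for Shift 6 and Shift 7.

54 hours, 49 batches; 59 hours, 64 batches

Hours: alternating steps +8, +5, +8, +5, …; 20, 28, 33, 41, 46 → 54 → 59.
For the batches, perfect squares: 2², 3², 4², …: 4, 9, 16, 25, 36 → 49 → 64.
So the next two records are 54 hours, 49 batches and 59 hours, 64 batches.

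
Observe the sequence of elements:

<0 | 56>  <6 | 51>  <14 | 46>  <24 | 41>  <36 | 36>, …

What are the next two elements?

<50 | 31>, <66 | 26>

First value: 0, 6, 14, 24, 36 → 50 → 66 (differences are 6, 8, 10, … (increasing by 2 each time)).
Second value: −5 each step; 56, 51, 46, 41, 36 → 31 → 26.
So the next two elements are <50 | 31> and <66 | 26>.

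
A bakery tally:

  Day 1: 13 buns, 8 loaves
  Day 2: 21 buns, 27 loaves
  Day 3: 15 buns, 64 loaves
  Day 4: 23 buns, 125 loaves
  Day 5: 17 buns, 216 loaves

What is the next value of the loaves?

343

Buns: alternating steps +8, −6, +8, −6, …; 13, 21, 15, 23, 17 → 25.
Loaves — perfect cubes: 2³, 3³, 4³, …: 8, 27, 64, 125, 216 → 343.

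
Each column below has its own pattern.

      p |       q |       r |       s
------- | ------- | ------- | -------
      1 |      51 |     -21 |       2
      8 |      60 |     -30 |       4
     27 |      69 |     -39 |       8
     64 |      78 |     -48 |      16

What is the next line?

Column p: perfect cubes: 1³, 2³, 3³, …, so 1, 8, 27, 64 → 125.
Column q: +9 each step; 51, 60, 69, 78 → 87.
Column r: −9 each step, so -21, -30, -39, -48 → -57.
Column s: ×2 each step; 2, 4, 8, 16 → 32.
So the next line is 125  87  -57  32.

125  87  -57  32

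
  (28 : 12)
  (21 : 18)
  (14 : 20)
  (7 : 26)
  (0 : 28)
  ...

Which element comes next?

(-7 : 34)

First value: −7 each step; 28, 21, 14, 7, 0 → -7.
Second value goes 12, 18, 20, 26, 28 → 34 (alternating steps +6, +2, +6, +2, …).
Combining the parts gives (-7 : 34).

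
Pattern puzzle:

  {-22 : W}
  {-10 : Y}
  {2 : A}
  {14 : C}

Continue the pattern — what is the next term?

{26 : E}

First value: -22, -10, 2, 14 → 26 (+12 each step).
Letter goes W, Y, A, C → E (letters move forward 2 places in the alphabet, wrapping Z→A).
Combining the parts gives {26 : E}.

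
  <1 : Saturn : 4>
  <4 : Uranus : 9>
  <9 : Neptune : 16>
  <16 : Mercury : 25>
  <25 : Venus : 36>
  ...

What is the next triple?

For the first entry, perfect squares: 1², 2², 3², …: 1, 4, 9, 16, 25 → 36.
Planet — runs through the planets Mercury→Neptune: Saturn, Uranus, Neptune, Mercury, Venus → Earth.
Third entry: perfect squares: 2², 3², 4², …; 4, 9, 16, 25, 36 → 49.
Combining the parts gives <36 : Earth : 49>.

<36 : Earth : 49>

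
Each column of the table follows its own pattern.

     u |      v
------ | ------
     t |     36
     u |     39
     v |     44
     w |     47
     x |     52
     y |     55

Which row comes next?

z  60

Column u: letters move forward 1 place in the alphabet; t, u, v, w, x, y → z.
Column v: alternating steps +3, +5, +3, +5, …; 36, 39, 44, 47, 52, 55 → 60.
Putting it together: z  60.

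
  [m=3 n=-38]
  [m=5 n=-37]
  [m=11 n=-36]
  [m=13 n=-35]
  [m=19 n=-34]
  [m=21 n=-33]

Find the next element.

[m=27 n=-32]

M — alternating steps +2, +6, +2, +6, …: 3, 5, 11, 13, 19, 21 → 27.
N: +1 each step, so -38, -37, -36, -35, -34, -33 → -32.
So the next element is [m=27 n=-32].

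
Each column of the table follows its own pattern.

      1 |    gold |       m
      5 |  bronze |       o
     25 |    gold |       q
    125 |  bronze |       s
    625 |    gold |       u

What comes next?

First component: 1, 5, 25, 125, 625 → 3125 (×5 each step).
Rank — alternates gold ↔ bronze: gold, bronze, gold, bronze, gold → bronze.
Letter: letters move forward 2 places in the alphabet; m, o, q, s, u → w.
So the next row is 3125  bronze  w.

3125  bronze  w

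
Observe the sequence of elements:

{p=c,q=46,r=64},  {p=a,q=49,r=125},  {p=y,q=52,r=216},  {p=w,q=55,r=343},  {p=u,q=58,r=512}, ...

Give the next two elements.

For the p, letters move back 2 places in the alphabet, wrapping A→Z: c, a, y, w, u → s → q.
Q goes 46, 49, 52, 55, 58 → 61 → 64 (+3 each step).
R goes 64, 125, 216, 343, 512 → 729 → 1000 (perfect cubes: 4³, 5³, 6³, …).
So the next two elements are {p=s,q=61,r=729} and {p=q,q=64,r=1000}.

{p=s,q=61,r=729}, {p=q,q=64,r=1000}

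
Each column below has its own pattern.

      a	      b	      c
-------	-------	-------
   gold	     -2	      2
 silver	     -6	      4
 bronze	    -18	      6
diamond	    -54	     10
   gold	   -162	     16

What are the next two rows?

silver  -486  26; bronze  -1458  42

Column a goes gold, silver, bronze, diamond, gold → silver → bronze (repeats gold → silver → bronze → diamond).
Column b: -2, -6, -18, -54, -162 → -486 → -1458 (×3 each step).
Column c: 2, 4, 6, 10, 16 → 26 → 42 (each term is the sum of the two before it).
Putting the parts together: silver  -486  26 and then bronze  -1458  42.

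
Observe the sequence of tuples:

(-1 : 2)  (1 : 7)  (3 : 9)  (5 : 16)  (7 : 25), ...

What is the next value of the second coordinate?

41

Second coordinate goes 2, 7, 9, 16, 25 → 41 (each term is the sum of the two before it).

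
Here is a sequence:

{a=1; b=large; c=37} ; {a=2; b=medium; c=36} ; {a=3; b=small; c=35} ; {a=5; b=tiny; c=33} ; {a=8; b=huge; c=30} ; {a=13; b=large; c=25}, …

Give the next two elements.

A: each term is the sum of the two before it, so 1, 2, 3, 5, 8, 13 → 21 → 34.
B: repeats large → medium → small → tiny → huge, so large, medium, small, tiny, huge, large → medium → small.
C: together with the a always sums to 38; 37, 36, 35, 33, 30, 25 → 17 → 4.
So the next two elements are {a=21; b=medium; c=17} and {a=34; b=small; c=4}.

{a=21; b=medium; c=17}, {a=34; b=small; c=4}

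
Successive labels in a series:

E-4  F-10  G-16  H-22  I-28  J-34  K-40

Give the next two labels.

L-46, M-52

Letter: E, F, G, H, I, J, K → L → M (letters move forward 1 place in the alphabet).
Second component: +6 each step, so 4, 10, 16, 22, 28, 34, 40 → 46 → 52.
Putting the parts together: L-46 and then M-52.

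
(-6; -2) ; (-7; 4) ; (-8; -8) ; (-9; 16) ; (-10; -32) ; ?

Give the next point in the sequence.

First component: −1 each step, so -6, -7, -8, -9, -10 → -11.
Second component: ×(-2) each step, so -2, 4, -8, 16, -32 → 64.
So the next point is (-11; 64).

(-11; 64)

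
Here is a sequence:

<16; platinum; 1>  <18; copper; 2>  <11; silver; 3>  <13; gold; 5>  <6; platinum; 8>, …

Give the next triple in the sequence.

For the first slot, alternating steps +2, −7, +2, −7, …: 16, 18, 11, 13, 6 → 8.
For the metal, repeats platinum → copper → silver → gold: platinum, copper, silver, gold, platinum → copper.
For the third slot, each term is the sum of the two before it: 1, 2, 3, 5, 8 → 13.
Putting it together: <8; copper; 13>.

<8; copper; 13>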